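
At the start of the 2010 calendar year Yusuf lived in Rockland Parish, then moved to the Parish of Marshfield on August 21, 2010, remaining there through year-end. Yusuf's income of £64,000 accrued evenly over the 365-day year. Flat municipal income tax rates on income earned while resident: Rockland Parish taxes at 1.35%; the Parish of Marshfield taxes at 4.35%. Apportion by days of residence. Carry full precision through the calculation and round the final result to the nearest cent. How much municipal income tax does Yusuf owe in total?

Rockland Parish, January 1 – August 20, 2010: 232 days → £64,000 × 1.35% × 232/365 = £549.1726
The Parish of Marshfield, August 21 – December 31, 2010: 133 days → £64,000 × 4.35% × 133/365 = £1,014.4438
Total = £1,563.6164

£1,563.62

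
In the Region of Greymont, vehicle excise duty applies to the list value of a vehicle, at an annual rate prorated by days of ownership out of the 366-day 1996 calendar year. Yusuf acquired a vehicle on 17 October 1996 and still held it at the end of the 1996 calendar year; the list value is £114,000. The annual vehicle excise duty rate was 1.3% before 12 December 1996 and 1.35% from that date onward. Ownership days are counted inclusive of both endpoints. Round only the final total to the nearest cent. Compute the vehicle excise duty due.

17 October – 11 December 1996: 56 days at 1.3% → £114,000 × 1.3% × 56/366 = £226.7541
12 December – 31 December 1996: 20 days at 1.35% → £114,000 × 1.35% × 20/366 = £84.0984
Total = £310.8525

£310.85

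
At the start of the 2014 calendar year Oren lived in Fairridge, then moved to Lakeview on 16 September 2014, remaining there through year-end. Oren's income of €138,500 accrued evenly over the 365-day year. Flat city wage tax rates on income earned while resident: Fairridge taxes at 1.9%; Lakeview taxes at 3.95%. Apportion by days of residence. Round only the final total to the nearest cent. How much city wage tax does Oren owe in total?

Fairridge, 1 January – 15 September 2014: 258 days → €138,500 × 1.9% × 258/365 = €1,860.0740
Lakeview, 16 September – 31 December 2014: 107 days → €138,500 × 3.95% × 107/365 = €1,603.7541
Total = €3,463.8281

€3,463.83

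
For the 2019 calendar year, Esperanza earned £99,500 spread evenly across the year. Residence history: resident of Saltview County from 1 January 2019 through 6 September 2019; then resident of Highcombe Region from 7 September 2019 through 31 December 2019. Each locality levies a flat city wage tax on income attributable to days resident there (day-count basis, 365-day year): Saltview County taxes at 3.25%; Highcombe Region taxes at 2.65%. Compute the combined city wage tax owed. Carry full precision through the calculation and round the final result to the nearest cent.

Saltview County, 1 January – 6 September 2019: 249 days → £99,500 × 3.25% × 249/365 = £2,206.0377
Highcombe Region, 7 September – 31 December 2019: 116 days → £99,500 × 2.65% × 116/365 = £837.9808
Total = £3,044.0185

£3,044.02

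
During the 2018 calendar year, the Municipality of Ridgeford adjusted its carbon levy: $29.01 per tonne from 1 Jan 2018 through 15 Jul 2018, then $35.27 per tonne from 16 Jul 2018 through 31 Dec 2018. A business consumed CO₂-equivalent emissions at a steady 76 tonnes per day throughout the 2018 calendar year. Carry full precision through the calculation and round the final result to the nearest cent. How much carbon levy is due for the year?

$885,140.84

1 Jan – 15 Jul 2018: 196 days × 76 tonnes/day = 14,896 tonnes at $29.01/tonne → $432,132.96
16 Jul – 31 Dec 2018: 169 days × 76 tonnes/day = 12,844 tonnes at $35.27/tonne → $453,007.88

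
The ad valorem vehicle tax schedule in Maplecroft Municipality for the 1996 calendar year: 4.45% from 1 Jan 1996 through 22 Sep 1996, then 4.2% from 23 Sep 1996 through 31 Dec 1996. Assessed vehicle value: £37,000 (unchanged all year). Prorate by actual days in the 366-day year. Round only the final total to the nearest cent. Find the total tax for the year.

£1,621.23

1 Jan – 22 Sep 1996: 266 days at 4.45% → £37,000 × 4.45% × 266/366 = £1,196.6366
23 Sep – 31 Dec 1996: 100 days at 4.2% → £37,000 × 4.2% × 100/366 = £424.5902
Total = £1,621.2268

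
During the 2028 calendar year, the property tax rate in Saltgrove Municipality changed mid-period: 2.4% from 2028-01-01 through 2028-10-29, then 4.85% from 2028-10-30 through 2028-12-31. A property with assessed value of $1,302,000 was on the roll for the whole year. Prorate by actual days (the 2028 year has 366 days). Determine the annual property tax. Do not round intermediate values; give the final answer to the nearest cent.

2028-01-01 to 2028-10-29: 303 days at 2.4% → $1,302,000 × 2.4% × 303/366 = $25,869.2459
2028-10-30 to 2028-12-31: 63 days at 4.85% → $1,302,000 × 4.85% × 63/366 = $10,869.5656
Total = $36,738.8115

$36,738.81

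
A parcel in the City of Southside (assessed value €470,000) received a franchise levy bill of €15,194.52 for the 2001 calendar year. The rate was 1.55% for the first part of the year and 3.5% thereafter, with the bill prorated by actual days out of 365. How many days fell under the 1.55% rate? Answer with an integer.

50 days

Let d = days at the first rate; then 365 − d days at the second rate.
€470,000 × [1.55%·d + 3.5%·(365−d)] / 365 = €15,194.52
Solving gives d = 50, so the new rate took effect on 20 February 2001.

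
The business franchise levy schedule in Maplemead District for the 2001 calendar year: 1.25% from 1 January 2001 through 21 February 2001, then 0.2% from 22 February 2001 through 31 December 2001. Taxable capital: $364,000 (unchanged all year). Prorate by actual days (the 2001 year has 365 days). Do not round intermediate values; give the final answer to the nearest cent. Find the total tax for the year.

$1,272.50

1 January – 21 February 2001: 52 days at 1.25% → $364,000 × 1.25% × 52/365 = $648.2192
22 February – 31 December 2001: 313 days at 0.2% → $364,000 × 0.2% × 313/365 = $624.2849
Total = $1,272.5041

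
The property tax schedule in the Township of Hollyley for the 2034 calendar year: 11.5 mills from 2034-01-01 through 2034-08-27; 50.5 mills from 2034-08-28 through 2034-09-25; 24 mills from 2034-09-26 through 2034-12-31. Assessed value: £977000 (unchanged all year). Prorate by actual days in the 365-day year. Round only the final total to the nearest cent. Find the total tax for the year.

£17508.38

2034-01-01 to 2034-08-27: 239 days at 11.5 mills → £977000 × 1.15% × 239/365 = £7356.9438
2034-08-28 to 2034-09-25: 29 days at 50.5 mills → £977000 × 5.05% × 29/365 = £3920.0452
2034-09-26 to 2034-12-31: 97 days at 24 mills → £977000 × 2.4% × 97/365 = £6231.3863
Total = £17508.3753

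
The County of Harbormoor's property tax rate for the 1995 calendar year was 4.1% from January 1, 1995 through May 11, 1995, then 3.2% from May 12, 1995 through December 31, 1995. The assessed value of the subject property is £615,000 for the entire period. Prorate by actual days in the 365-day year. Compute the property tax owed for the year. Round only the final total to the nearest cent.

£21,666.53

January 1 – May 11, 1995: 131 days at 4.1% → £615,000 × 4.1% × 131/365 = £9,049.7671
May 12 – December 31, 1995: 234 days at 3.2% → £615,000 × 3.2% × 234/365 = £12,616.7671
Total = £21,666.5342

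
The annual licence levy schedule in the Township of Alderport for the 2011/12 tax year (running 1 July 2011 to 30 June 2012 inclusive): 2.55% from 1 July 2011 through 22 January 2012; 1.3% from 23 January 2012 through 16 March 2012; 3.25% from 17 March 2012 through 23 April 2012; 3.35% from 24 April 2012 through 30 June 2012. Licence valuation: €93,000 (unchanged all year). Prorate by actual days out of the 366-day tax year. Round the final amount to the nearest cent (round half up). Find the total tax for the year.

€2,405.80

1 July 2011 – 22 January 2012: 206 days at 2.55% → €93,000 × 2.55% × 206/366 = €1,334.7787
23 January – 16 March 2012: 54 days at 1.3% → €93,000 × 1.3% × 54/366 = €178.3770
17 March – 23 April 2012: 38 days at 3.25% → €93,000 × 3.25% × 38/366 = €313.8115
24 April – 30 June 2012: 68 days at 3.35% → €93,000 × 3.35% × 68/366 = €578.8361
Total = €2,405.8033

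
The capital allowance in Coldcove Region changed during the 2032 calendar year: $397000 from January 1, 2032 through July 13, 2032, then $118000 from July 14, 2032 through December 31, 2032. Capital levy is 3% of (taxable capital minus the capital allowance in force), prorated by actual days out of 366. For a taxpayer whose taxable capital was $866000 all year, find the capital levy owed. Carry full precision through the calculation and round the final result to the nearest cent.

January 1 – July 13, 2032: 195 days, exemption $397000 → ($866000 − $397000) × 3% × 195/366 = $7496.3115
July 14 – December 31, 2032: 171 days, exemption $118000 → ($866000 − $118000) × 3% × 171/366 = $10484.2623
Total = $17980.5738

$17980.57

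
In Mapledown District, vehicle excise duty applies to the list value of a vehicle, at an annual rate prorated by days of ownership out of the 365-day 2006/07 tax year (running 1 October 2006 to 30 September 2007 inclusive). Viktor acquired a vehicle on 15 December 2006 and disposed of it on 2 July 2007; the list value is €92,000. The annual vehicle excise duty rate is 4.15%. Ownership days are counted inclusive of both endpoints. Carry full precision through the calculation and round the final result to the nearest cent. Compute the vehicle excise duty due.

€2,092.05

Days held (15 December 2006 – 2 July 2007): 200 out of 365
Tax = €92,000 × 4.15% × 200/365 = €2,092.0548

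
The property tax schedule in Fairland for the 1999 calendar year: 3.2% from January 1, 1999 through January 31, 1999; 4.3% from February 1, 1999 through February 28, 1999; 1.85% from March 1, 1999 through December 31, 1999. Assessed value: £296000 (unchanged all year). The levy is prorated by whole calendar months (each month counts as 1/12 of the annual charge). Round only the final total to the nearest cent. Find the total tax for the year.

£6413.33

January 1 – January 31, 1999: 1 month at 3.2% → £296000 × 3.2% × 1/12 = £789.3333
February 1 – February 28, 1999: 1 month at 4.3% → £296000 × 4.3% × 1/12 = £1060.6667
March 1 – December 31, 1999: 10 months at 1.85% → £296000 × 1.85% × 10/12 = £4563.3333
Total = £6413.3333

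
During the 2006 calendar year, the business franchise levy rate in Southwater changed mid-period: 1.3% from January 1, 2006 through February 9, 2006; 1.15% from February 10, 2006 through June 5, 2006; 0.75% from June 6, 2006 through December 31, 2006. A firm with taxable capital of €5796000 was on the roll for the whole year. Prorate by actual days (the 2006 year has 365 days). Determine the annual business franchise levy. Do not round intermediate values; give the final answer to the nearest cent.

€54331.55

January 1 – February 9, 2006: 40 days at 1.3% → €5796000 × 1.3% × 40/365 = €8257.3151
February 10 – June 5, 2006: 116 days at 1.15% → €5796000 × 1.15% × 116/365 = €21183.1890
June 6 – December 31, 2006: 209 days at 0.75% → €5796000 × 0.75% × 209/365 = €24891.0411
Total = €54331.5452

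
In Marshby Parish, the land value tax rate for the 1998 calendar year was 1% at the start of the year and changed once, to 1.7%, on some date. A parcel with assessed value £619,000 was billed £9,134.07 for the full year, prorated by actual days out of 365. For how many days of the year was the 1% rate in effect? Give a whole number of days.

117 days

Let d = days at the first rate; then 365 − d days at the second rate.
£619,000 × [1%·d + 1.7%·(365−d)] / 365 = £9,134.07
Solving gives d = 117, so the new rate took effect on 28 April 1998.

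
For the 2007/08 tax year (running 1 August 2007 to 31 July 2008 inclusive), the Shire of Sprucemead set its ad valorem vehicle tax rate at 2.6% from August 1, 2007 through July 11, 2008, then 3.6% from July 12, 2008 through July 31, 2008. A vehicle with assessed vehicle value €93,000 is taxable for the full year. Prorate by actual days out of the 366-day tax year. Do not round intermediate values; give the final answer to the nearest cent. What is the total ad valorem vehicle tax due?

August 1, 2007 – July 11, 2008: 346 days at 2.6% → €93,000 × 2.6% × 346/366 = €2,285.8689
July 12 – July 31, 2008: 20 days at 3.6% → €93,000 × 3.6% × 20/366 = €182.9508
Total = €2,468.8197

€2,468.82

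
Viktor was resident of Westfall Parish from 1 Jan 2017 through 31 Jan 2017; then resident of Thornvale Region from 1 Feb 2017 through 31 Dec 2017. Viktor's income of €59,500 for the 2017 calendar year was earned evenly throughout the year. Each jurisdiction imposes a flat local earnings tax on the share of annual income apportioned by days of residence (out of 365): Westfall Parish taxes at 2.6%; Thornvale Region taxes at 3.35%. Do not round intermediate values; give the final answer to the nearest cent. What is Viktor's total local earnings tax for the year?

€1,955.35

Westfall Parish, 1 Jan – 31 Jan 2017: 31 days → €59,500 × 2.6% × 31/365 = €131.3890
Thornvale Region, 1 Feb – 31 Dec 2017: 334 days → €59,500 × 3.35% × 334/365 = €1,823.9603
Total = €1,955.3493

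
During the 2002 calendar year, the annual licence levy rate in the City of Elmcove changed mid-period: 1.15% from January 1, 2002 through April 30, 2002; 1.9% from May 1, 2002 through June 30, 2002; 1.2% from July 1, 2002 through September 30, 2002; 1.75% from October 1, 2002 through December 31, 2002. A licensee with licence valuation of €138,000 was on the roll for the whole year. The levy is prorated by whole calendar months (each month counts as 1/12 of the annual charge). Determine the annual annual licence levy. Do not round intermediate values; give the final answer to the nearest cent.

€1,983.75

January 1 – April 30, 2002: 4 months at 1.15% → €138,000 × 1.15% × 4/12 = €529.0000
May 1 – June 30, 2002: 2 months at 1.9% → €138,000 × 1.9% × 2/12 = €437.0000
July 1 – September 30, 2002: 3 months at 1.2% → €138,000 × 1.2% × 3/12 = €414.0000
October 1 – December 31, 2002: 3 months at 1.75% → €138,000 × 1.75% × 3/12 = €603.7500
Total = €1,983.7500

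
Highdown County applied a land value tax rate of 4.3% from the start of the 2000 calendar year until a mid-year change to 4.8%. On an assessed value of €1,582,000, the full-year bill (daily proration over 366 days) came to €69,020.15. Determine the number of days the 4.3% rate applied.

Let d = days at the first rate; then 366 − d days at the second rate.
€1,582,000 × [4.3%·d + 4.8%·(366−d)] / 366 = €69,020.15
Solving gives d = 320, so the new rate took effect on 16 Nov 2000.

320 days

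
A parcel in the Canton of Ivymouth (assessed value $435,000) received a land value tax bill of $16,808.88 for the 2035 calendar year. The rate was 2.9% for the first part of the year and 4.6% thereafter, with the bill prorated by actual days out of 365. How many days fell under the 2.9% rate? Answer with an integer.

158 days

Let d = days at the first rate; then 365 − d days at the second rate.
$435,000 × [2.9%·d + 4.6%·(365−d)] / 365 = $16,808.88
Solving gives d = 158, so the new rate took effect on 8 Jun 2035.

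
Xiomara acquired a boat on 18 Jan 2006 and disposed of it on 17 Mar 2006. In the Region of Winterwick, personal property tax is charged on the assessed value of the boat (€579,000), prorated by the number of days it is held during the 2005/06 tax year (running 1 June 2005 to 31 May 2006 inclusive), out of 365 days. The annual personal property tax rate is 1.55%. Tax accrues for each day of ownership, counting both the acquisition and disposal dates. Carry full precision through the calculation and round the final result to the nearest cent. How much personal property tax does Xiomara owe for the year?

Days held (18 Jan – 17 Mar 2006): 59 out of 365
Tax = €579,000 × 1.55% × 59/365 = €1,450.6726

€1,450.67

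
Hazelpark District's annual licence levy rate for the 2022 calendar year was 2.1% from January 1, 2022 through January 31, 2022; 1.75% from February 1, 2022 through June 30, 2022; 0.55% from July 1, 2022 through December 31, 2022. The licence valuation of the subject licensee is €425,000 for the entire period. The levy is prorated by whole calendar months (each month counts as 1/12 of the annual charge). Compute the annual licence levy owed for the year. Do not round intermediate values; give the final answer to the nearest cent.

€5,011.46

January 1 – January 31, 2022: 1 month at 2.1% → €425,000 × 2.1% × 1/12 = €743.7500
February 1 – June 30, 2022: 5 months at 1.75% → €425,000 × 1.75% × 5/12 = €3,098.9583
July 1 – December 31, 2022: 6 months at 0.55% → €425,000 × 0.55% × 6/12 = €1,168.7500
Total = €5,011.4583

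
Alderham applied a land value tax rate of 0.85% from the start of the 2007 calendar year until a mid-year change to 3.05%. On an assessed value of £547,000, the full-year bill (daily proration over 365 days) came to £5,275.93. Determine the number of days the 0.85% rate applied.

Let d = days at the first rate; then 365 − d days at the second rate.
£547,000 × [0.85%·d + 3.05%·(365−d)] / 365 = £5,275.93
Solving gives d = 346, so the new rate took effect on December 13, 2007.

346 days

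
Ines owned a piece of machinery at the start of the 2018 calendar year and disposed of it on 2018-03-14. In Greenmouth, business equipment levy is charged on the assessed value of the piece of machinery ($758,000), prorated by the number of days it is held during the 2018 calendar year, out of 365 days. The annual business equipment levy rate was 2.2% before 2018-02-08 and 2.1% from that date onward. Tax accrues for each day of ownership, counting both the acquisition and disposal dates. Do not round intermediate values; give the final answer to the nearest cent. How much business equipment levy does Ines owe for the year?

$3,262.52

2018-01-01 to 2018-02-07: 38 days at 2.2% → $758,000 × 2.2% × 38/365 = $1,736.1315
2018-02-08 to 2018-03-14: 35 days at 2.1% → $758,000 × 2.1% × 35/365 = $1,526.3836
Total = $3,262.5151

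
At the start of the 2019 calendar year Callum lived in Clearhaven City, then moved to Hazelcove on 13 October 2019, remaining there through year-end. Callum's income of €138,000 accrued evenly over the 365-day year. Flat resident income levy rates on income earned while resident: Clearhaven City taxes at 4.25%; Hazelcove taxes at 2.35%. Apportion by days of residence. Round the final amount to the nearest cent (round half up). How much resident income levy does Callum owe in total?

€5,290.32

Clearhaven City, 1 January – 12 October 2019: 285 days → €138,000 × 4.25% × 285/365 = €4,579.5205
Hazelcove, 13 October – 31 December 2019: 80 days → €138,000 × 2.35% × 80/365 = €710.7945
Total = €5,290.3151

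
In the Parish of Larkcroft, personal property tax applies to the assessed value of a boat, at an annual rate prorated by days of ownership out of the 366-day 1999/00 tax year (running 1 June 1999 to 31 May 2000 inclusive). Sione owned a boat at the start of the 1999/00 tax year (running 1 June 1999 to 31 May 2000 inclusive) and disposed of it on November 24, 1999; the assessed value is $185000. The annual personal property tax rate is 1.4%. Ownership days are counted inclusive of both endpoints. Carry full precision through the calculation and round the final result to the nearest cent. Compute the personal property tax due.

$1252.54

Days held (June 1 – November 24, 1999): 177 out of 366
Tax = $185000 × 1.4% × 177/366 = $1252.5410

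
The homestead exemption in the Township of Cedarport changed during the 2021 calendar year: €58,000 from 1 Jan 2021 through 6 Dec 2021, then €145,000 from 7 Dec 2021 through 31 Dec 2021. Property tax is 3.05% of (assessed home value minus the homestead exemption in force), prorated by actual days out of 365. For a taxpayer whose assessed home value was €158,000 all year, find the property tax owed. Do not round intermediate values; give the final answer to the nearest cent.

1 Jan – 6 Dec 2021: 340 days, exemption €58,000 → (€158,000 − €58,000) × 3.05% × 340/365 = €2,841.0959
7 Dec – 31 Dec 2021: 25 days, exemption €145,000 → (€158,000 − €145,000) × 3.05% × 25/365 = €27.1575
Total = €2,868.2534

€2,868.25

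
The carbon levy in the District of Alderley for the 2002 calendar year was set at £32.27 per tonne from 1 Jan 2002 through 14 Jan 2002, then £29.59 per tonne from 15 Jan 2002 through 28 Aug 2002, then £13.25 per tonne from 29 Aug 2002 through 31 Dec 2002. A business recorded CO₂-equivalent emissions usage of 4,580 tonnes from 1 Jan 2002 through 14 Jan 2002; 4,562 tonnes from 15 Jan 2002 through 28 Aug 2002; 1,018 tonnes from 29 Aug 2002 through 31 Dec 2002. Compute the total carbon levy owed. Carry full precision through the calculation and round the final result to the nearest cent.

£296,274.68

1 Jan – 14 Jan 2002: 4,580 tonnes at £32.27/tonne → £147,796.60
15 Jan – 28 Aug 2002: 4,562 tonnes at £29.59/tonne → £134,989.58
29 Aug – 31 Dec 2002: 1,018 tonnes at £13.25/tonne → £13,488.50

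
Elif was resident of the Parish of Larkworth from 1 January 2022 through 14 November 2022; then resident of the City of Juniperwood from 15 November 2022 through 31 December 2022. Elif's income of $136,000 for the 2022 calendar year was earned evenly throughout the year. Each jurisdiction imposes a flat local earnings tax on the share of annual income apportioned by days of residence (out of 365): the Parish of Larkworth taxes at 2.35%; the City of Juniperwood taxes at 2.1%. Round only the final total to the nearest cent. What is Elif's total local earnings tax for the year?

$3,152.22

The Parish of Larkworth, 1 January – 14 November 2022: 318 days → $136,000 × 2.35% × 318/365 = $2,784.4603
The City of Juniperwood, 15 November – 31 December 2022: 47 days → $136,000 × 2.1% × 47/365 = $367.7589
Total = $3,152.2192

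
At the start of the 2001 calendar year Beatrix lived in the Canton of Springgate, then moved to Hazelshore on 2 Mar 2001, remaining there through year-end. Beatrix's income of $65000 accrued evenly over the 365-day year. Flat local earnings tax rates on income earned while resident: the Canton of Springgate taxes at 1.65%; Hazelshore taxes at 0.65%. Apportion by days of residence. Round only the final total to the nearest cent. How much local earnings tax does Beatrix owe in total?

The Canton of Springgate, 1 Jan – 1 Mar 2001: 60 days → $65000 × 1.65% × 60/365 = $176.3014
Hazelshore, 2 Mar – 31 Dec 2001: 305 days → $65000 × 0.65% × 305/365 = $353.0479
Total = $529.3493

$529.35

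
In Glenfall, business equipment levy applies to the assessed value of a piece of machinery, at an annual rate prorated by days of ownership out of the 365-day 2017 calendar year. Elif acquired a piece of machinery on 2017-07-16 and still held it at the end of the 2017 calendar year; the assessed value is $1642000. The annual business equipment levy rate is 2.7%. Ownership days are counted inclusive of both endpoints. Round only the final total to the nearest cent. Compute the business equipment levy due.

$20527.25

Days held (2017-07-16 to 2017-12-31): 169 out of 365
Tax = $1642000 × 2.7% × 169/365 = $20527.2493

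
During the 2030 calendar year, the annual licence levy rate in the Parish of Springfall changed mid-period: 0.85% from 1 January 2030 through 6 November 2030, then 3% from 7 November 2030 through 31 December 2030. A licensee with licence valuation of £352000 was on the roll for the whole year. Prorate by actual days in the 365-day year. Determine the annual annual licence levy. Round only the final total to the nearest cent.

£4132.38

1 January – 6 November 2030: 310 days at 0.85% → £352000 × 0.85% × 310/365 = £2541.1507
7 November – 31 December 2030: 55 days at 3% → £352000 × 3% × 55/365 = £1591.2329
Total = £4132.3836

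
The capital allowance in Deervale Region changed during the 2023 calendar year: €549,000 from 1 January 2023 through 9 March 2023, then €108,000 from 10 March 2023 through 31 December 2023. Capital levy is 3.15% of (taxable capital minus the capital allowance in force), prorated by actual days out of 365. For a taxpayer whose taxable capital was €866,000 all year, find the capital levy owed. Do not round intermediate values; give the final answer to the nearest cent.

1 January – 9 March 2023: 68 days, exemption €549,000 → (€866,000 − €549,000) × 3.15% × 68/365 = €1,860.3123
10 March – 31 December 2023: 297 days, exemption €108,000 → (€866,000 − €108,000) × 3.15% × 297/365 = €19,428.6822
Total = €21,288.9945

€21,288.99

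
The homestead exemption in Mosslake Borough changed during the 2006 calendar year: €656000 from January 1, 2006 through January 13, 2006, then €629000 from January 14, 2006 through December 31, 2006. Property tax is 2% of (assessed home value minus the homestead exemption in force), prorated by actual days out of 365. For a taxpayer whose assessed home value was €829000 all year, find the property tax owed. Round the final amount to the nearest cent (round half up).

January 1 – January 13, 2006: 13 days, exemption €656000 → (€829000 − €656000) × 2% × 13/365 = €123.2329
January 14 – December 31, 2006: 352 days, exemption €629000 → (€829000 − €629000) × 2% × 352/365 = €3857.5342
Total = €3980.7671

€3980.77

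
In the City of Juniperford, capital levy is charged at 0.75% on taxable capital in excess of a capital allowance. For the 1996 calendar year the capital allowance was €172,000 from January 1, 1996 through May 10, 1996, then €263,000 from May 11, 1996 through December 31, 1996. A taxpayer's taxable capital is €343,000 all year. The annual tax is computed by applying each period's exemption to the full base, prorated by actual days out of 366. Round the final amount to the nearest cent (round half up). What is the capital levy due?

€844.28

January 1 – May 10, 1996: 131 days, exemption €172,000 → (€343,000 − €172,000) × 0.75% × 131/366 = €459.0369
May 11 – December 31, 1996: 235 days, exemption €263,000 → (€343,000 − €263,000) × 0.75% × 235/366 = €385.2459
Total = €844.2828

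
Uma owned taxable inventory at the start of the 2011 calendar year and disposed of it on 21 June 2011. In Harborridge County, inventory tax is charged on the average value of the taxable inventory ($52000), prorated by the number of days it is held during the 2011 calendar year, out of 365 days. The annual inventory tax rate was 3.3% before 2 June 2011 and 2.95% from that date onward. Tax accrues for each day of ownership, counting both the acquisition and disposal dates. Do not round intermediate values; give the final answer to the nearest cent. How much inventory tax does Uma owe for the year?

1 January – 1 June 2011: 152 days at 3.3% → $52000 × 3.3% × 152/365 = $714.6082
2 June – 21 June 2011: 20 days at 2.95% → $52000 × 2.95% × 20/365 = $84.0548
Total = $798.6630

$798.66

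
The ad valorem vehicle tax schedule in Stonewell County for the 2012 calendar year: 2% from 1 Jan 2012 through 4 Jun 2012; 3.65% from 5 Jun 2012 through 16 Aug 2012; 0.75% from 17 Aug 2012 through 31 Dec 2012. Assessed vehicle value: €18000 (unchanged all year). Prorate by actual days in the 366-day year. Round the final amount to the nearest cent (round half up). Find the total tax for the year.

€335.02

1 Jan – 4 Jun 2012: 156 days at 2% → €18000 × 2% × 156/366 = €153.4426
5 Jun – 16 Aug 2012: 73 days at 3.65% → €18000 × 3.65% × 73/366 = €131.0410
17 Aug – 31 Dec 2012: 137 days at 0.75% → €18000 × 0.75% × 137/366 = €50.5328
Total = €335.0164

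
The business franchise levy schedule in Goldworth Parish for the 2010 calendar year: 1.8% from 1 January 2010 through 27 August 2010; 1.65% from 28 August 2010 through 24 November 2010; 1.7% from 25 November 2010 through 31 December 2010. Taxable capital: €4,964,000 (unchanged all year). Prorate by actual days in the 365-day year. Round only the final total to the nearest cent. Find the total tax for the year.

1 January – 27 August 2010: 239 days at 1.8% → €4,964,000 × 1.8% × 239/365 = €58,507.2000
28 August – 24 November 2010: 89 days at 1.65% → €4,964,000 × 1.65% × 89/365 = €19,971.6000
25 November – 31 December 2010: 37 days at 1.7% → €4,964,000 × 1.7% × 37/365 = €8,554.4000
Total = €87,033.2000

€87,033.20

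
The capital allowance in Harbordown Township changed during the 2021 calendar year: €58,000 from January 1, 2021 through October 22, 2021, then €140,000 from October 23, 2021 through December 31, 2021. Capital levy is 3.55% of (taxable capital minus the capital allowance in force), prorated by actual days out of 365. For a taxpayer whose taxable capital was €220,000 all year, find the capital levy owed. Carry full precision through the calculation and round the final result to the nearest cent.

€5,192.73

January 1 – October 22, 2021: 295 days, exemption €58,000 → (€220,000 − €58,000) × 3.55% × 295/365 = €4,648.0685
October 23 – December 31, 2021: 70 days, exemption €140,000 → (€220,000 − €140,000) × 3.55% × 70/365 = €544.6575
Total = €5,192.7260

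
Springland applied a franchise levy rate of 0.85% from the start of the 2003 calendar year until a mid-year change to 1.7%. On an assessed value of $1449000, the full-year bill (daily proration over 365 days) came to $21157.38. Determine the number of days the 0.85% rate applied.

103 days

Let d = days at the first rate; then 365 − d days at the second rate.
$1449000 × [0.85%·d + 1.7%·(365−d)] / 365 = $21157.38
Solving gives d = 103, so the new rate took effect on April 14, 2003.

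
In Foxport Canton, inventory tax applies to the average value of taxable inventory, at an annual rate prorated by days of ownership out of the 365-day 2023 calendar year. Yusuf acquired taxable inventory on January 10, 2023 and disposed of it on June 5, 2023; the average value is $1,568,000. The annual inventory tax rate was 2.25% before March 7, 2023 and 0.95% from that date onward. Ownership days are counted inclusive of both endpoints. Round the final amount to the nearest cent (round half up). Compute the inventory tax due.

January 10 – March 6, 2023: 56 days at 2.25% → $1,568,000 × 2.25% × 56/365 = $5,412.8219
March 7 – June 5, 2023: 91 days at 0.95% → $1,568,000 × 0.95% × 91/365 = $3,713.7973
Total = $9,126.6192

$9,126.62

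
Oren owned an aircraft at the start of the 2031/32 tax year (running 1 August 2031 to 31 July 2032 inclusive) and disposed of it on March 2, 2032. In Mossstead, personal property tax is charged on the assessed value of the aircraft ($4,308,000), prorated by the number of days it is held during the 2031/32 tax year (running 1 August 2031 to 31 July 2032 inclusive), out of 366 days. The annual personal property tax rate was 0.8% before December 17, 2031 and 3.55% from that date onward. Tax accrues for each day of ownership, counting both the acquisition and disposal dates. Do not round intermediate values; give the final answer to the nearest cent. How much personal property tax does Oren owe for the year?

$45,169.26

August 1 – December 16, 2031: 138 days at 0.8% → $4,308,000 × 0.8% × 138/366 = $12,994.6230
December 17, 2031 – March 2, 2032: 77 days at 3.55% → $4,308,000 × 3.55% × 77/366 = $32,174.6393
Total = $45,169.2623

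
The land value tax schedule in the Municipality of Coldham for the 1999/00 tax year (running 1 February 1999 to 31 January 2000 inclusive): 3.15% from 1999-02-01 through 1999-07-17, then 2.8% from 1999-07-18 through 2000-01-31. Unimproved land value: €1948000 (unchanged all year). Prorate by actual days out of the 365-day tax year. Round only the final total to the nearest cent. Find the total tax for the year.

1999-02-01 to 1999-07-17: 167 days at 3.15% → €1948000 × 3.15% × 167/365 = €28075.2164
1999-07-18 to 2000-01-31: 198 days at 2.8% → €1948000 × 2.8% × 198/365 = €29588.2521
Total = €57663.4685

€57663.47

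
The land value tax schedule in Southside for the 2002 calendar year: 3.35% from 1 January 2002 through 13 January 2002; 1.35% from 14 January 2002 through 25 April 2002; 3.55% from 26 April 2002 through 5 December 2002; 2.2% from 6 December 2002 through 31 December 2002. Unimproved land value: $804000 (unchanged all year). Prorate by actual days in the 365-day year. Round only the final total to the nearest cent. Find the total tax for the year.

1 January – 13 January 2002: 13 days at 3.35% → $804000 × 3.35% × 13/365 = $959.2932
14 January – 25 April 2002: 102 days at 1.35% → $804000 × 1.35% × 102/365 = $3033.1726
26 April – 5 December 2002: 224 days at 3.55% → $804000 × 3.55% × 224/365 = $17516.1863
6 December – 31 December 2002: 26 days at 2.2% → $804000 × 2.2% × 26/365 = $1259.9671
Total = $22768.6192

$22768.62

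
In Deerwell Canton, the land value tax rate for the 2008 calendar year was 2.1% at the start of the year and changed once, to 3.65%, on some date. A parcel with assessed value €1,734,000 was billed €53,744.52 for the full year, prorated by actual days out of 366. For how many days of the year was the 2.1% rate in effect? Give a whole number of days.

130 days

Let d = days at the first rate; then 366 − d days at the second rate.
€1,734,000 × [2.1%·d + 3.65%·(366−d)] / 366 = €53,744.52
Solving gives d = 130, so the new rate took effect on 10 May 2008.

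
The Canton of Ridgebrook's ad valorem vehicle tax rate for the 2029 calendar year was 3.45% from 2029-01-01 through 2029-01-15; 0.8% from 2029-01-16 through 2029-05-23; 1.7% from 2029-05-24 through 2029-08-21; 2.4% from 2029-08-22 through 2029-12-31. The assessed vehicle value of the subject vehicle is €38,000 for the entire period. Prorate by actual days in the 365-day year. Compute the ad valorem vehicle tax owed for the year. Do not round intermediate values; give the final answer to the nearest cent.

2029-01-01 to 2029-01-15: 15 days at 3.45% → €38,000 × 3.45% × 15/365 = €53.8767
2029-01-16 to 2029-05-23: 128 days at 0.8% → €38,000 × 0.8% × 128/365 = €106.6082
2029-05-24 to 2029-08-21: 90 days at 1.7% → €38,000 × 1.7% × 90/365 = €159.2877
2029-08-22 to 2029-12-31: 132 days at 2.4% → €38,000 × 2.4% × 132/365 = €329.8192
Total = €649.5918

€649.59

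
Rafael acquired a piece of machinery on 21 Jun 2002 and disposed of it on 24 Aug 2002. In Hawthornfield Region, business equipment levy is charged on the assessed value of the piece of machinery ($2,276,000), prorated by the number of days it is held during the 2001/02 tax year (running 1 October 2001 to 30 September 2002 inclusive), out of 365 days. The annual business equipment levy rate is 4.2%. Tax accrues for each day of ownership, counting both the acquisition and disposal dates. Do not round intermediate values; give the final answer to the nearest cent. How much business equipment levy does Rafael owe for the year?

Days held (21 Jun – 24 Aug 2002): 65 out of 365
Tax = $2,276,000 × 4.2% × 65/365 = $17,023.2329

$17,023.23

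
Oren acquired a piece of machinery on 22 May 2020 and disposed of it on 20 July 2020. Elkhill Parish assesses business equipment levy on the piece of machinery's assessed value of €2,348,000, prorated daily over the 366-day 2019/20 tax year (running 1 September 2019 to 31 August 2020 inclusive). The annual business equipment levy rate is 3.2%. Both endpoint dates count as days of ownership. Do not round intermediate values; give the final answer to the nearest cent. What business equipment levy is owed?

Days held (22 May – 20 July 2020): 60 out of 366
Tax = €2,348,000 × 3.2% × 60/366 = €12,317.3770

€12,317.38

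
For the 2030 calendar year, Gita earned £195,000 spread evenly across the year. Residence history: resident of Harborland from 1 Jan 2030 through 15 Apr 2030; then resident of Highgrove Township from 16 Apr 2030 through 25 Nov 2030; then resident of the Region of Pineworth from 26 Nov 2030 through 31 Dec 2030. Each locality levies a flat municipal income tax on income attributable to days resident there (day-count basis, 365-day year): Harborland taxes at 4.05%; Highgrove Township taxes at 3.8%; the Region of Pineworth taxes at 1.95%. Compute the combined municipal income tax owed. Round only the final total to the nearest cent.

£7,194.43

Harborland, 1 Jan – 15 Apr 2030: 105 days → £195,000 × 4.05% × 105/365 = £2,271.8836
Highgrove Township, 16 Apr – 25 Nov 2030: 224 days → £195,000 × 3.8% × 224/365 = £4,547.5068
The Region of Pineworth, 26 Nov – 31 Dec 2030: 36 days → £195,000 × 1.95% × 36/365 = £375.0411
Total = £7,194.4315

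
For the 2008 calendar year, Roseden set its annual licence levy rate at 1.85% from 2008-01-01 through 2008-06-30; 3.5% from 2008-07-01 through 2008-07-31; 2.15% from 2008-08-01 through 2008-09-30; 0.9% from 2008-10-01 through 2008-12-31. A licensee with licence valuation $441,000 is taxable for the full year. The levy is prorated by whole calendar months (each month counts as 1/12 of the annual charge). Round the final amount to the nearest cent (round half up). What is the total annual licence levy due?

$7,938.00

2008-01-01 to 2008-06-30: 6 months at 1.85% → $441,000 × 1.85% × 6/12 = $4,079.2500
2008-07-01 to 2008-07-31: 1 month at 3.5% → $441,000 × 3.5% × 1/12 = $1,286.2500
2008-08-01 to 2008-09-30: 2 months at 2.15% → $441,000 × 2.15% × 2/12 = $1,580.2500
2008-10-01 to 2008-12-31: 3 months at 0.9% → $441,000 × 0.9% × 3/12 = $992.2500
Total = $7,938.0000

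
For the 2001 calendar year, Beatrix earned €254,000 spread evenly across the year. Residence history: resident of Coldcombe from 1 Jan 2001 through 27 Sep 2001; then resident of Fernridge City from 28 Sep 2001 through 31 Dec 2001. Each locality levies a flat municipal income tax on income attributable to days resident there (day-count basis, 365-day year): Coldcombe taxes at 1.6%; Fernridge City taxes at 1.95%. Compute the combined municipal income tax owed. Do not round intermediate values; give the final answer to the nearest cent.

€4,295.38

Coldcombe, 1 Jan – 27 Sep 2001: 270 days → €254,000 × 1.6% × 270/365 = €3,006.2466
Fernridge City, 28 Sep – 31 Dec 2001: 95 days → €254,000 × 1.95% × 95/365 = €1,289.1370
Total = €4,295.3836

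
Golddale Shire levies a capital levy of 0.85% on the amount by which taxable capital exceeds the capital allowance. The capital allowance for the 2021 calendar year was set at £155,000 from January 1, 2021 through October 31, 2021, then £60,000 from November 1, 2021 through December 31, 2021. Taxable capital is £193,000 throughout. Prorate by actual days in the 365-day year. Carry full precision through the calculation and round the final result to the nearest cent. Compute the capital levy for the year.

January 1 – October 31, 2021: 304 days, exemption £155,000 → (£193,000 − £155,000) × 0.85% × 304/365 = £269.0192
November 1 – December 31, 2021: 61 days, exemption £60,000 → (£193,000 − £60,000) × 0.85% × 61/365 = £188.9329
Total = £457.9521

£457.95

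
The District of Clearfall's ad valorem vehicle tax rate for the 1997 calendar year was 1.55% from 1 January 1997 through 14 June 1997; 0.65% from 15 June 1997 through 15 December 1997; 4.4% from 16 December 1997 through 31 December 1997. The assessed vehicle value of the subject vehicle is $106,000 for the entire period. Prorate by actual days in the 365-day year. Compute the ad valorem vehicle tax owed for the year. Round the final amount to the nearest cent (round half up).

1 January – 14 June 1997: 165 days at 1.55% → $106,000 × 1.55% × 165/365 = $742.7260
15 June – 15 December 1997: 184 days at 0.65% → $106,000 × 0.65% × 184/365 = $347.3315
16 December – 31 December 1997: 16 days at 4.4% → $106,000 × 4.4% × 16/365 = $204.4493
Total = $1,294.5068

$1,294.51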